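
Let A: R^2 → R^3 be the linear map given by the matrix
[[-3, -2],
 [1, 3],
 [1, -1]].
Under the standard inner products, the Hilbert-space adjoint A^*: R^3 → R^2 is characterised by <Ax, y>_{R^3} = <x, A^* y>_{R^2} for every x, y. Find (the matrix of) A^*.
A^* = A^T =
[[-3, 1, 1],
 [-2, 3, -1]]

For real matrices with standard dot products, the defining identity <Ax, y> = <x, A^* y> gives (Ax)^T y = x^T (A^*) y, i.e. x^T A^T y = x^T (A^*) y. Since this holds for all x, y, we must have A^* = A^T. Therefore
A^* =
[[-3, 1, 1],
 [-2, 3, -1]].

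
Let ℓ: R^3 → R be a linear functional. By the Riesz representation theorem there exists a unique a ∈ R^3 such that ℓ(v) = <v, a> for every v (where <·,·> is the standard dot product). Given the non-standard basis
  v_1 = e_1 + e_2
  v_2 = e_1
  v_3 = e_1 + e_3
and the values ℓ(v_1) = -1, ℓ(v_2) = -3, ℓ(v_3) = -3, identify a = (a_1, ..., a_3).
a = (-3, 2, 0)

Write a = (a_1, ..., a_3) in the standard basis. For each basis vector v_i, ℓ(v_i) = <v_i, a> is a linear equation in the a_j's. Collect the n equations into a matrix system V a = ℓ, where row i of V is v_i (expressed in the standard basis). Since V is invertible (lower-triangular with 1s on the diagonal, up to permutation), solve by back-substitution:
  V =
[[1, 1, 0],
 [1, 0, 0],
 [1, 0, 1]]
  V a = (-1, -3, -3)
Solving gives a = (-3, 2, 0).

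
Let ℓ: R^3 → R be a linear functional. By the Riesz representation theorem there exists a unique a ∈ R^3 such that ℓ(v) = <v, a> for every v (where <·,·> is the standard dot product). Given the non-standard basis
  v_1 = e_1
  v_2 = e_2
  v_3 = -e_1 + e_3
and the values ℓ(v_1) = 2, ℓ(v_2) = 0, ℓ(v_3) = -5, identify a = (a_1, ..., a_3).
a = (2, 0, -3)

Write a = (a_1, ..., a_3) in the standard basis. For each basis vector v_i, ℓ(v_i) = <v_i, a> is a linear equation in the a_j's. Collect the n equations into a matrix system V a = ℓ, where row i of V is v_i (expressed in the standard basis). Since V is invertible (lower-triangular with 1s on the diagonal, up to permutation), solve by back-substitution:
  V =
[[1, 0, 0],
 [0, 1, 0],
 [-1, 0, 1]]
  V a = (2, 0, -5)
Solving gives a = (2, 0, -3).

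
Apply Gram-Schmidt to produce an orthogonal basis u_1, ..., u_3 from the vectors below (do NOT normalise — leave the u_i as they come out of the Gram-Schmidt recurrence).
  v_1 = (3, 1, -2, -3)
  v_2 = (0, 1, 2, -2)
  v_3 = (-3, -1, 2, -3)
Orthogonal basis:
  u_1 = (3, 1, -2, -3)
  u_2 = (-9/23, 20/23, 52/23, -37/23)
  u_3 = (-21/11, -58/33, -32/33, -61/33)

Apply the Gram-Schmidt recurrence
  u_1 = v_1
  u_i = v_i − Σ_{j<i} ((v_i · u_j) / (u_j · u_j)) · u_j.

Step by step this gives:
  u_1 = (3, 1, -2, -3)
  u_2 = (-9/23, 20/23, 52/23, -37/23)
  u_3 = (-21/11, -58/33, -32/33, -61/33)

Orthogonality check:
  u_2 · u_1 = 0 (should be 0)
  u_3 · u_1 = 0 (should be 0)
  u_3 · u_2 = 0 (should be 0)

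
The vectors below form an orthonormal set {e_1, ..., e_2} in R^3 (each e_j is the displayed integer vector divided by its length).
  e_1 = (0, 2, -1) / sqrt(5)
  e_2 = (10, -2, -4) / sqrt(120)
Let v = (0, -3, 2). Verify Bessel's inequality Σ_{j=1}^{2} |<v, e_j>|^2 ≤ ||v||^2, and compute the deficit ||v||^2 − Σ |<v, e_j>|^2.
Σ |<v, e_j>|^2 = 77/6; ||v||^2 = 13; deficit = 1/6

Write each e_j = u_j / sqrt(<u_j, u_j>) where u_j is the displayed integer vector. Then <v, e_j> = <v, u_j> / sqrt(<u_j, u_j>), so |<v, e_j>|^2 = <v, u_j>^2 / <u_j, u_j>.
Coefficients: <v, e_1> = -8/sqrt(5), <v, e_2> = -2/sqrt(120).
Square and sum: Σ |<v, e_j>|^2 = 77/6.
Compute ||v||^2 = v·v = 13.
Deficit = 13 − 77/6 = 1/6 ≥ 0, confirming Bessel's inequality. (The deficit equals ||v − Σ <v,e_j> e_j||^2, the squared distance from v to span{e_j}.)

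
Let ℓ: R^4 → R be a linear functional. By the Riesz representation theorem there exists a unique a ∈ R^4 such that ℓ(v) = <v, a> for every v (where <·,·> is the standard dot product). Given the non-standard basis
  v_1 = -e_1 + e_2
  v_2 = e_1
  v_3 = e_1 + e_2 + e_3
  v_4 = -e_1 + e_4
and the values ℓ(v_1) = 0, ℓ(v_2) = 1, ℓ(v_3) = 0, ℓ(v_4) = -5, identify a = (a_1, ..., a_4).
a = (1, 1, -2, -4)

Write a = (a_1, ..., a_4) in the standard basis. For each basis vector v_i, ℓ(v_i) = <v_i, a> is a linear equation in the a_j's. Collect the n equations into a matrix system V a = ℓ, where row i of V is v_i (expressed in the standard basis). Since V is invertible (lower-triangular with 1s on the diagonal, up to permutation), solve by back-substitution:
  V =
[[-1, 1, 0, 0],
 [1, 0, 0, 0],
 [1, 1, 1, 0],
 [-1, 0, 0, 1]]
  V a = (0, 1, 0, -5)
Solving gives a = (1, 1, -2, -4).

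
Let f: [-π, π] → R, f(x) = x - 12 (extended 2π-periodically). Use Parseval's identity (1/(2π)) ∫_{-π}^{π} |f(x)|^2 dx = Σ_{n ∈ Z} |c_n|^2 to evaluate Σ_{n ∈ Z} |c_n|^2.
Σ |c_n|^2 = π^2/3 + 144

Expand and integrate term by term over [-π, π]:
  ∫ (x)^2 dx = 1·(2π^3/3); ∫ 2·1·(-12)·x dx = 0 (odd integrand); ∫ (-12)^2 dx = 144·2π.
So (1/(2π)) ∫_{-π}^{π} (x - 12)^2 dx = 1π^2/3 + 144 = π^2/3 + 144.
Parseval ⇒ Σ |c_n|^2 = π^2/3 + 144.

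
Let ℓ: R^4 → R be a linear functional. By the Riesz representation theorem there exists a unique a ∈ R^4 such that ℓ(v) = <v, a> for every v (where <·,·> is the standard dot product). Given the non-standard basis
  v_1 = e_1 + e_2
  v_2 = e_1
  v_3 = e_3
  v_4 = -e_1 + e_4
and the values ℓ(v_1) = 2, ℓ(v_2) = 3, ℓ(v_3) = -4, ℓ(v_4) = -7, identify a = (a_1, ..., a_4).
a = (3, -1, -4, -4)

Write a = (a_1, ..., a_4) in the standard basis. For each basis vector v_i, ℓ(v_i) = <v_i, a> is a linear equation in the a_j's. Collect the n equations into a matrix system V a = ℓ, where row i of V is v_i (expressed in the standard basis). Since V is invertible (lower-triangular with 1s on the diagonal, up to permutation), solve by back-substitution:
  V =
[[1, 1, 0, 0],
 [1, 0, 0, 0],
 [0, 0, 1, 0],
 [-1, 0, 0, 1]]
  V a = (2, 3, -4, -7)
Solving gives a = (3, -1, -4, -4).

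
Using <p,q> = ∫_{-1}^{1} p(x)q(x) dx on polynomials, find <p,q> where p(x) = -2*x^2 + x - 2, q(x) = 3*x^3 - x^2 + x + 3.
<p,q> = -12

Expand the product: p(x)·q(x) = -6*x^5 + 5*x^4 - 9*x^3 - 3*x^2 + x - 6.
∫_{-1}^{1} of each monomial x^k gives [2/(k+1) if k even, 0 if k odd]. Integrating term-by-term (or equivalently evaluating the antiderivative F(x) = -x^6 + x^5 - 9*x^4/4 - x^3 + x^2/2 - 6*x at the endpoints):
  F(1) − F(−1) = -35/4 − (13/4) = -12.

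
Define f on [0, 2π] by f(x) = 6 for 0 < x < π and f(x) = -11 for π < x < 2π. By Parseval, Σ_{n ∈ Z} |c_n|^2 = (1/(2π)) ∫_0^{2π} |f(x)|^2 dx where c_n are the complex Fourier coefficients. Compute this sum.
Σ |c_n|^2 = 157/2

Parseval equates the L^2 energy of f (normalised by 1/(2π)) with the ℓ^2 sum of its Fourier coefficients: (1/(2π)) ∫_0^{2π} |f|^2 = Σ |c_n|^2.
Compute the left side: (1/(2π)) [∫_0^π 6^2 dx + ∫_π^{2π} (-11)^2 dx] = (1/(2π)) · (36π + 121π) = (36 + 121)/2 = 157/2.
So Σ_{n ∈ Z} |c_n|^2 = 157/2.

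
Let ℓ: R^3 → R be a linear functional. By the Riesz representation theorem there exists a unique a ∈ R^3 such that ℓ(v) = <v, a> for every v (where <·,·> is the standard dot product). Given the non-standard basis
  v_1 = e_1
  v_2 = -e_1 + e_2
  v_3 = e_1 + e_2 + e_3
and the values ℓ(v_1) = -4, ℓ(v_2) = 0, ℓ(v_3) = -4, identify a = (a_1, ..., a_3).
a = (-4, -4, 4)

Write a = (a_1, ..., a_3) in the standard basis. For each basis vector v_i, ℓ(v_i) = <v_i, a> is a linear equation in the a_j's. Collect the n equations into a matrix system V a = ℓ, where row i of V is v_i (expressed in the standard basis). Since V is invertible (lower-triangular with 1s on the diagonal, up to permutation), solve by back-substitution:
  V =
[[1, 0, 0],
 [-1, 1, 0],
 [1, 1, 1]]
  V a = (-4, 0, -4)
Solving gives a = (-4, -4, 4).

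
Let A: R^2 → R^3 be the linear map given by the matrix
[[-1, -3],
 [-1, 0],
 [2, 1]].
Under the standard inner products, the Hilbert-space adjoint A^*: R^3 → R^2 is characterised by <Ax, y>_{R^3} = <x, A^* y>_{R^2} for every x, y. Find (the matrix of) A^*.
A^* = A^T =
[[-1, -1, 2],
 [-3, 0, 1]]

For real matrices with standard dot products, the defining identity <Ax, y> = <x, A^* y> gives (Ax)^T y = x^T (A^*) y, i.e. x^T A^T y = x^T (A^*) y. Since this holds for all x, y, we must have A^* = A^T. Therefore
A^* =
[[-1, -1, 2],
 [-3, 0, 1]].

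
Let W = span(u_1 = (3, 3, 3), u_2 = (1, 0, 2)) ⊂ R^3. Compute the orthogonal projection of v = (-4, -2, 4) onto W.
proj_W(v) = (-2/3, -11/3, 7/3)

Set up U = [u_1 | ... | u_2] ∈ R^(3×2). The projector onto W = col(U) is P = U (U^T U)^(-1) U^T.
Compute U^T U =
  [27, 9]
  [9, 5],
and U^T v = (-6, 4).
Solve U^T U · c = U^T v for the coefficients: c = (-11/9, 3). The projection is proj_W(v) = U c.
Check: (v - proj_W(v)) · u_1 = 0  (should be 0).
Check: (v - proj_W(v)) · u_2 = 0  (should be 0).
Result: proj_W(v) = (-2/3, -11/3, 7/3).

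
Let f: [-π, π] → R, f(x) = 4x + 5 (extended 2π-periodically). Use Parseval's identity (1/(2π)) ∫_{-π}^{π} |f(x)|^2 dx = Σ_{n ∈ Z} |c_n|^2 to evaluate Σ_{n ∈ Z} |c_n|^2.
Σ |c_n|^2 = 16π^2/3 + 25

Expand and integrate term by term over [-π, π]:
  ∫ (4x)^2 dx = 16·(2π^3/3); ∫ 2·4·(5)·x dx = 0 (odd integrand); ∫ 5^2 dx = 25·2π.
So (1/(2π)) ∫_{-π}^{π} (4x + 5)^2 dx = 16π^2/3 + 25 = 16π^2/3 + 25.
Parseval ⇒ Σ |c_n|^2 = 16π^2/3 + 25.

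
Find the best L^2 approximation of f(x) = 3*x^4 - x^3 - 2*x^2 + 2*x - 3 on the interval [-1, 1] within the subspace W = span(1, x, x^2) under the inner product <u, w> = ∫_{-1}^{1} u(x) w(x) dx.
g(x) = 4*x^2/7 + 7*x/5 - 114/35

The best approximation g ∈ W is the orthogonal projection of f onto W. Writing g = a_0 + a_1 x + a_2 x^2, the coefficients solve the normal equations G · a = b where
  G_{ij} = <φ_i, φ_j> and b_i = <f, φ_i>, with φ_0 = 1, φ_1 = x, φ_2 = x^2.
G =
  [2, 0, 2/3]
  [0, 2/3, 0]
  [2/3, 0, 2/5],
b = (-92/15, 14/15, -68/35).
Solving gives a_0 = -114/35, a_1 = 7/5, a_2 = 4/7, so
  g(x) = 4*x^2/7 + 7*x/5 - 114/35.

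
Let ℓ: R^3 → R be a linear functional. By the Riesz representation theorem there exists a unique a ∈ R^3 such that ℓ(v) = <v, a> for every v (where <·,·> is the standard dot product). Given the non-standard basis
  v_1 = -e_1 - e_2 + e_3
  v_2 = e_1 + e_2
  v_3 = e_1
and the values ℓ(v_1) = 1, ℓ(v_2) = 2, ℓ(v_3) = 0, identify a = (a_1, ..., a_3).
a = (0, 2, 3)

Write a = (a_1, ..., a_3) in the standard basis. For each basis vector v_i, ℓ(v_i) = <v_i, a> is a linear equation in the a_j's. Collect the n equations into a matrix system V a = ℓ, where row i of V is v_i (expressed in the standard basis). Since V is invertible (lower-triangular with 1s on the diagonal, up to permutation), solve by back-substitution:
  V =
[[-1, -1, 1],
 [1, 1, 0],
 [1, 0, 0]]
  V a = (1, 2, 0)
Solving gives a = (0, 2, 3).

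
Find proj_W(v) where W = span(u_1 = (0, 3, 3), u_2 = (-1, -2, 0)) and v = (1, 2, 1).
proj_W(v) = (2/3, 13/6, 5/6)

Set up U = [u_1 | ... | u_2] ∈ R^(3×2). The projector onto W = col(U) is P = U (U^T U)^(-1) U^T.
Compute U^T U =
  [18, -6]
  [-6, 5],
and U^T v = (9, -5).
Solve U^T U · c = U^T v for the coefficients: c = (5/18, -2/3). The projection is proj_W(v) = U c.
Check: (v - proj_W(v)) · u_1 = 0  (should be 0).
Check: (v - proj_W(v)) · u_2 = 0  (should be 0).
Result: proj_W(v) = (2/3, 13/6, 5/6).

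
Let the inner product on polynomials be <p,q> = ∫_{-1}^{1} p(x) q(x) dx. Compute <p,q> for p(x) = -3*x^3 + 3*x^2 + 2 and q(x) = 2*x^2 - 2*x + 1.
<p,q> = 202/15

Expand the product: p(x)·q(x) = -6*x^5 + 12*x^4 - 9*x^3 + 7*x^2 - 4*x + 2.
∫_{-1}^{1} of each monomial x^k gives [2/(k+1) if k even, 0 if k odd]. Integrating term-by-term (or equivalently evaluating the antiderivative F(x) = -x^6 + 12*x^5/5 - 9*x^4/4 + 7*x^3/3 - 2*x^2 + 2*x at the endpoints):
  F(1) − F(−1) = 89/60 − (-719/60) = 202/15.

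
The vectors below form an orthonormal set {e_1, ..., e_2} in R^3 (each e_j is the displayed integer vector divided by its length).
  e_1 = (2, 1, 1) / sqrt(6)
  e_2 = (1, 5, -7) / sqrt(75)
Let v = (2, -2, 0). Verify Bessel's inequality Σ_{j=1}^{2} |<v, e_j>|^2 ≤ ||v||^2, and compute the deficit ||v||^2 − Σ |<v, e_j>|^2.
Σ |<v, e_j>|^2 = 38/25; ||v||^2 = 8; deficit = 162/25

Write each e_j = u_j / sqrt(<u_j, u_j>) where u_j is the displayed integer vector. Then <v, e_j> = <v, u_j> / sqrt(<u_j, u_j>), so |<v, e_j>|^2 = <v, u_j>^2 / <u_j, u_j>.
Coefficients: <v, e_1> = 2/sqrt(6), <v, e_2> = -8/sqrt(75).
Square and sum: Σ |<v, e_j>|^2 = 38/25.
Compute ||v||^2 = v·v = 8.
Deficit = 8 − 38/25 = 162/25 ≥ 0, confirming Bessel's inequality. (The deficit equals ||v − Σ <v,e_j> e_j||^2, the squared distance from v to span{e_j}.)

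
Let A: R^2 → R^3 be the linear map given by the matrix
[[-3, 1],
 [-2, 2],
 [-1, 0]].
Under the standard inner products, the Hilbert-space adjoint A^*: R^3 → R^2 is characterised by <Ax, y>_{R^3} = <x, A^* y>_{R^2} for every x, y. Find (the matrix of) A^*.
A^* = A^T =
[[-3, -2, -1],
 [1, 2, 0]]

For real matrices with standard dot products, the defining identity <Ax, y> = <x, A^* y> gives (Ax)^T y = x^T (A^*) y, i.e. x^T A^T y = x^T (A^*) y. Since this holds for all x, y, we must have A^* = A^T. Therefore
A^* =
[[-3, -2, -1],
 [1, 2, 0]].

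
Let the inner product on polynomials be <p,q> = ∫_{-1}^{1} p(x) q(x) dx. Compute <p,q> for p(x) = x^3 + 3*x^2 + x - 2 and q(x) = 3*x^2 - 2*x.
<p,q> = -38/15

Expand the product: p(x)·q(x) = 3*x^5 + 7*x^4 - 3*x^3 - 8*x^2 + 4*x.
∫_{-1}^{1} of each monomial x^k gives [2/(k+1) if k even, 0 if k odd]. Integrating term-by-term (or equivalently evaluating the antiderivative F(x) = x^6/2 + 7*x^5/5 - 3*x^4/4 - 8*x^3/3 + 2*x^2 at the endpoints):
  F(1) − F(−1) = 29/60 − (181/60) = -38/15.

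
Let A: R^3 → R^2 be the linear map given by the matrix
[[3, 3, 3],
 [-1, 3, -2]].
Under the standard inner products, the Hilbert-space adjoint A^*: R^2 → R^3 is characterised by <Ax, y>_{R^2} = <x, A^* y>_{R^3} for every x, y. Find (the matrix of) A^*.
A^* = A^T =
[[3, -1],
 [3, 3],
 [3, -2]]

For real matrices with standard dot products, the defining identity <Ax, y> = <x, A^* y> gives (Ax)^T y = x^T (A^*) y, i.e. x^T A^T y = x^T (A^*) y. Since this holds for all x, y, we must have A^* = A^T. Therefore
A^* =
[[3, -1],
 [3, 3],
 [3, -2]].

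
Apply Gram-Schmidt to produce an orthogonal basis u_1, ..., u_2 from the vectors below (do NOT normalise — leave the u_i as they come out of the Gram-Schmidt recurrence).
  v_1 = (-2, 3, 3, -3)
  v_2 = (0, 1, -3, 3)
Orthogonal basis:
  u_1 = (-2, 3, 3, -3)
  u_2 = (-30/31, 76/31, -48/31, 48/31)

Apply the Gram-Schmidt recurrence
  u_1 = v_1
  u_i = v_i − Σ_{j<i} ((v_i · u_j) / (u_j · u_j)) · u_j.

Step by step this gives:
  u_1 = (-2, 3, 3, -3)
  u_2 = (-30/31, 76/31, -48/31, 48/31)

Orthogonality check:
  u_2 · u_1 = 0 (should be 0)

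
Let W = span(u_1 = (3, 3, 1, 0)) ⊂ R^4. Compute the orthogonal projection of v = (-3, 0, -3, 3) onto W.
proj_W(v) = (-36/19, -36/19, -12/19, 0)

Set up U = [u_1 | ... | u_1] ∈ R^(4×1). The projector onto W = col(U) is P = U (U^T U)^(-1) U^T.
Compute U^T U =
  [19],
and U^T v = (-12).
Solve U^T U · c = U^T v for the coefficients: c = (-12/19). The projection is proj_W(v) = U c.
Check: (v - proj_W(v)) · u_1 = 0  (should be 0).
Result: proj_W(v) = (-36/19, -36/19, -12/19, 0).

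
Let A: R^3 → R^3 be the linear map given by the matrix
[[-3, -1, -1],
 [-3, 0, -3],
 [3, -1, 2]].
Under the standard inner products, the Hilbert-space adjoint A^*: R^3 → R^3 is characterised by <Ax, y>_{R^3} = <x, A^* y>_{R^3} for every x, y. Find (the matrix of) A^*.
A^* = A^T =
[[-3, -3, 3],
 [-1, 0, -1],
 [-1, -3, 2]]

For real matrices with standard dot products, the defining identity <Ax, y> = <x, A^* y> gives (Ax)^T y = x^T (A^*) y, i.e. x^T A^T y = x^T (A^*) y. Since this holds for all x, y, we must have A^* = A^T. Therefore
A^* =
[[-3, -3, 3],
 [-1, 0, -1],
 [-1, -3, 2]].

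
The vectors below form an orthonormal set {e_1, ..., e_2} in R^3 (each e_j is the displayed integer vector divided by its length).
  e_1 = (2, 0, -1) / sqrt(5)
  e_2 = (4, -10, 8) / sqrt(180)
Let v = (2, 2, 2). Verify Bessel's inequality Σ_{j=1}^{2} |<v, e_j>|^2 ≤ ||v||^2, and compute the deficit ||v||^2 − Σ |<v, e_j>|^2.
Σ |<v, e_j>|^2 = 8/9; ||v||^2 = 12; deficit = 100/9

Write each e_j = u_j / sqrt(<u_j, u_j>) where u_j is the displayed integer vector. Then <v, e_j> = <v, u_j> / sqrt(<u_j, u_j>), so |<v, e_j>|^2 = <v, u_j>^2 / <u_j, u_j>.
Coefficients: <v, e_1> = 2/sqrt(5), <v, e_2> = 4/sqrt(180).
Square and sum: Σ |<v, e_j>|^2 = 8/9.
Compute ||v||^2 = v·v = 12.
Deficit = 12 − 8/9 = 100/9 ≥ 0, confirming Bessel's inequality. (The deficit equals ||v − Σ <v,e_j> e_j||^2, the squared distance from v to span{e_j}.)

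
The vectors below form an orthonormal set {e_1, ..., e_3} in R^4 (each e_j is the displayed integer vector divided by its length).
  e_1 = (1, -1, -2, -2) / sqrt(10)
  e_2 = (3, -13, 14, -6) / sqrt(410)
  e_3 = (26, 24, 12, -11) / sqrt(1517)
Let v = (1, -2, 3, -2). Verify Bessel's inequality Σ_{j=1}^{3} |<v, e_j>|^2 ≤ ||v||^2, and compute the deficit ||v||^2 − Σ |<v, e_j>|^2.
Σ |<v, e_j>|^2 = 657/37; ||v||^2 = 18; deficit = 9/37

Write each e_j = u_j / sqrt(<u_j, u_j>) where u_j is the displayed integer vector. Then <v, e_j> = <v, u_j> / sqrt(<u_j, u_j>), so |<v, e_j>|^2 = <v, u_j>^2 / <u_j, u_j>.
Coefficients: <v, e_1> = 1/sqrt(10), <v, e_2> = 83/sqrt(410), <v, e_3> = 36/sqrt(1517).
Square and sum: Σ |<v, e_j>|^2 = 657/37.
Compute ||v||^2 = v·v = 18.
Deficit = 18 − 657/37 = 9/37 ≥ 0, confirming Bessel's inequality. (The deficit equals ||v − Σ <v,e_j> e_j||^2, the squared distance from v to span{e_j}.)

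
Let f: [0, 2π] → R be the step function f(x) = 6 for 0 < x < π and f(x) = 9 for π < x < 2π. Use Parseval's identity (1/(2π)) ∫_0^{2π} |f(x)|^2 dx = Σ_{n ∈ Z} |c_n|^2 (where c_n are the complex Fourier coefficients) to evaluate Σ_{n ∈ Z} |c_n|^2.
Σ |c_n|^2 = 117/2

Parseval equates the L^2 energy of f (normalised by 1/(2π)) with the ℓ^2 sum of its Fourier coefficients: (1/(2π)) ∫_0^{2π} |f|^2 = Σ |c_n|^2.
Compute the left side: (1/(2π)) [∫_0^π 6^2 dx + ∫_π^{2π} 9^2 dx] = (1/(2π)) · (36π + 81π) = (36 + 81)/2 = 117/2.
So Σ_{n ∈ Z} |c_n|^2 = 117/2.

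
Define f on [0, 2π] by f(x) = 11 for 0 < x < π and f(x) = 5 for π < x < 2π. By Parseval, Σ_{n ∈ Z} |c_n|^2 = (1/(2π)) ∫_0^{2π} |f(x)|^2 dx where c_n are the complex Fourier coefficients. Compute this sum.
Σ |c_n|^2 = 73

Parseval equates the L^2 energy of f (normalised by 1/(2π)) with the ℓ^2 sum of its Fourier coefficients: (1/(2π)) ∫_0^{2π} |f|^2 = Σ |c_n|^2.
Compute the left side: (1/(2π)) [∫_0^π 11^2 dx + ∫_π^{2π} 5^2 dx] = (1/(2π)) · (121π + 25π) = (121 + 25)/2 = 73.
So Σ_{n ∈ Z} |c_n|^2 = 73.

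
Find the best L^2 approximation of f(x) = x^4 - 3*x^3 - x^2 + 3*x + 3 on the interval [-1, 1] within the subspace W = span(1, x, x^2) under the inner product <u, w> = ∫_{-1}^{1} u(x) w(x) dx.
g(x) = -x^2/7 + 6*x/5 + 102/35

The best approximation g ∈ W is the orthogonal projection of f onto W. Writing g = a_0 + a_1 x + a_2 x^2, the coefficients solve the normal equations G · a = b where
  G_{ij} = <φ_i, φ_j> and b_i = <f, φ_i>, with φ_0 = 1, φ_1 = x, φ_2 = x^2.
G =
  [2, 0, 2/3]
  [0, 2/3, 0]
  [2/3, 0, 2/5],
b = (86/15, 4/5, 66/35).
Solving gives a_0 = 102/35, a_1 = 6/5, a_2 = -1/7, so
  g(x) = -x^2/7 + 6*x/5 + 102/35.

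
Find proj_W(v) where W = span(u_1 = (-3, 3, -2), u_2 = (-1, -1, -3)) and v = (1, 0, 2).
proj_W(v) = (217/206, 7/206, 203/103)

Set up U = [u_1 | ... | u_2] ∈ R^(3×2). The projector onto W = col(U) is P = U (U^T U)^(-1) U^T.
Compute U^T U =
  [22, 6]
  [6, 11],
and U^T v = (-7, -7).
Solve U^T U · c = U^T v for the coefficients: c = (-35/206, -56/103). The projection is proj_W(v) = U c.
Check: (v - proj_W(v)) · u_1 = 0  (should be 0).
Check: (v - proj_W(v)) · u_2 = 0  (should be 0).
Result: proj_W(v) = (217/206, 7/206, 203/103).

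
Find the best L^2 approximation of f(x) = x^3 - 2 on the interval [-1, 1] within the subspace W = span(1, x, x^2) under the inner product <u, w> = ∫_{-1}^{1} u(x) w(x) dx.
g(x) = 3*x/5 - 2

The best approximation g ∈ W is the orthogonal projection of f onto W. Writing g = a_0 + a_1 x + a_2 x^2, the coefficients solve the normal equations G · a = b where
  G_{ij} = <φ_i, φ_j> and b_i = <f, φ_i>, with φ_0 = 1, φ_1 = x, φ_2 = x^2.
G =
  [2, 0, 2/3]
  [0, 2/3, 0]
  [2/3, 0, 2/5],
b = (-4, 2/5, -4/3).
Solving gives a_0 = -2, a_1 = 3/5, a_2 = 0, so
  g(x) = 3*x/5 - 2.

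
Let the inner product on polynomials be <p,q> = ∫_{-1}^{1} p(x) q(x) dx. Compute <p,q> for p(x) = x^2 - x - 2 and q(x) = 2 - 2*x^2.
<p,q> = -24/5

Expand the product: p(x)·q(x) = -2*x^4 + 2*x^3 + 6*x^2 - 2*x - 4.
∫_{-1}^{1} of each monomial x^k gives [2/(k+1) if k even, 0 if k odd]. Integrating term-by-term (or equivalently evaluating the antiderivative F(x) = -2*x^5/5 + x^4/2 + 2*x^3 - x^2 - 4*x at the endpoints):
  F(1) − F(−1) = -29/10 − (19/10) = -24/5.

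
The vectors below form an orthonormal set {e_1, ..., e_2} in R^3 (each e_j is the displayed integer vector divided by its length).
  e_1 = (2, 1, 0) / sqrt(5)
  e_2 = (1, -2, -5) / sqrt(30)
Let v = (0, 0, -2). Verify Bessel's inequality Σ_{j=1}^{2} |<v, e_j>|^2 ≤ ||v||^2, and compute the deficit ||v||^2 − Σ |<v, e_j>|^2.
Σ |<v, e_j>|^2 = 10/3; ||v||^2 = 4; deficit = 2/3

Write each e_j = u_j / sqrt(<u_j, u_j>) where u_j is the displayed integer vector. Then <v, e_j> = <v, u_j> / sqrt(<u_j, u_j>), so |<v, e_j>|^2 = <v, u_j>^2 / <u_j, u_j>.
Coefficients: <v, e_1> = 0/sqrt(5), <v, e_2> = 10/sqrt(30).
Square and sum: Σ |<v, e_j>|^2 = 10/3.
Compute ||v||^2 = v·v = 4.
Deficit = 4 − 10/3 = 2/3 ≥ 0, confirming Bessel's inequality. (The deficit equals ||v − Σ <v,e_j> e_j||^2, the squared distance from v to span{e_j}.)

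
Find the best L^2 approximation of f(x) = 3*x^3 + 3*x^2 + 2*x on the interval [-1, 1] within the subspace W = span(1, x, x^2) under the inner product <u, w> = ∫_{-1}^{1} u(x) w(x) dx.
g(x) = 3*x^2 + 19*x/5

The best approximation g ∈ W is the orthogonal projection of f onto W. Writing g = a_0 + a_1 x + a_2 x^2, the coefficients solve the normal equations G · a = b where
  G_{ij} = <φ_i, φ_j> and b_i = <f, φ_i>, with φ_0 = 1, φ_1 = x, φ_2 = x^2.
G =
  [2, 0, 2/3]
  [0, 2/3, 0]
  [2/3, 0, 2/5],
b = (2, 38/15, 6/5).
Solving gives a_0 = 0, a_1 = 19/5, a_2 = 3, so
  g(x) = 3*x^2 + 19*x/5.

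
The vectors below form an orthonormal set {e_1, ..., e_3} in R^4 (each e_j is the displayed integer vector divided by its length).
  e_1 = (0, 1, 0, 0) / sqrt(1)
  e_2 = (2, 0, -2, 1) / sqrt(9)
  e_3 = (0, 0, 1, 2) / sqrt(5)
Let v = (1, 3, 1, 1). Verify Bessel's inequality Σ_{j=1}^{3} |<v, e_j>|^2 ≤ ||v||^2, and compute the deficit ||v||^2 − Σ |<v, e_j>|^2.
Σ |<v, e_j>|^2 = 491/45; ||v||^2 = 12; deficit = 49/45

Write each e_j = u_j / sqrt(<u_j, u_j>) where u_j is the displayed integer vector. Then <v, e_j> = <v, u_j> / sqrt(<u_j, u_j>), so |<v, e_j>|^2 = <v, u_j>^2 / <u_j, u_j>.
Coefficients: <v, e_1> = 3/sqrt(1), <v, e_2> = 1/sqrt(9), <v, e_3> = 3/sqrt(5).
Square and sum: Σ |<v, e_j>|^2 = 491/45.
Compute ||v||^2 = v·v = 12.
Deficit = 12 − 491/45 = 49/45 ≥ 0, confirming Bessel's inequality. (The deficit equals ||v − Σ <v,e_j> e_j||^2, the squared distance from v to span{e_j}.)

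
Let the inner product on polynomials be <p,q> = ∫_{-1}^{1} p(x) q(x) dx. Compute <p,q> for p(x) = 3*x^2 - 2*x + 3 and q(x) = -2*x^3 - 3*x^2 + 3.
<p,q> = 16

Expand the product: p(x)·q(x) = -6*x^5 - 5*x^4 - 6*x + 9.
∫_{-1}^{1} of each monomial x^k gives [2/(k+1) if k even, 0 if k odd]. Integrating term-by-term (or equivalently evaluating the antiderivative F(x) = -x^6 - x^5 - 3*x^2 + 9*x at the endpoints):
  F(1) − F(−1) = 4 − (-12) = 16.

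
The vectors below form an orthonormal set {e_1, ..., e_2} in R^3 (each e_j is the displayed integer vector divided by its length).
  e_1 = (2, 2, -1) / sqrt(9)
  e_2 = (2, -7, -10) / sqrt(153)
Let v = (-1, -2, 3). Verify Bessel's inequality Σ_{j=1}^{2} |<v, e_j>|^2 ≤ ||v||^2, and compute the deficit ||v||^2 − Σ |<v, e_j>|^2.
Σ |<v, e_j>|^2 = 189/17; ||v||^2 = 14; deficit = 49/17

Write each e_j = u_j / sqrt(<u_j, u_j>) where u_j is the displayed integer vector. Then <v, e_j> = <v, u_j> / sqrt(<u_j, u_j>), so |<v, e_j>|^2 = <v, u_j>^2 / <u_j, u_j>.
Coefficients: <v, e_1> = -9/sqrt(9), <v, e_2> = -18/sqrt(153).
Square and sum: Σ |<v, e_j>|^2 = 189/17.
Compute ||v||^2 = v·v = 14.
Deficit = 14 − 189/17 = 49/17 ≥ 0, confirming Bessel's inequality. (The deficit equals ||v − Σ <v,e_j> e_j||^2, the squared distance from v to span{e_j}.)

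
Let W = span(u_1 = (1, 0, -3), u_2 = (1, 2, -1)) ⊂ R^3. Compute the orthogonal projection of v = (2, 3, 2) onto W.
proj_W(v) = (7/11, 38/11, 17/11)

Set up U = [u_1 | ... | u_2] ∈ R^(3×2). The projector onto W = col(U) is P = U (U^T U)^(-1) U^T.
Compute U^T U =
  [10, 4]
  [4, 6],
and U^T v = (-4, 6).
Solve U^T U · c = U^T v for the coefficients: c = (-12/11, 19/11). The projection is proj_W(v) = U c.
Check: (v - proj_W(v)) · u_1 = 0  (should be 0).
Check: (v - proj_W(v)) · u_2 = 0  (should be 0).
Result: proj_W(v) = (7/11, 38/11, 17/11).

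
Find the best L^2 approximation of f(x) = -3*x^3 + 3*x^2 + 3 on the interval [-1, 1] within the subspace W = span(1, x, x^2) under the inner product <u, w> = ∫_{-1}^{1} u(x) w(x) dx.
g(x) = 3*x^2 - 9*x/5 + 3

The best approximation g ∈ W is the orthogonal projection of f onto W. Writing g = a_0 + a_1 x + a_2 x^2, the coefficients solve the normal equations G · a = b where
  G_{ij} = <φ_i, φ_j> and b_i = <f, φ_i>, with φ_0 = 1, φ_1 = x, φ_2 = x^2.
G =
  [2, 0, 2/3]
  [0, 2/3, 0]
  [2/3, 0, 2/5],
b = (8, -6/5, 16/5).
Solving gives a_0 = 3, a_1 = -9/5, a_2 = 3, so
  g(x) = 3*x^2 - 9*x/5 + 3.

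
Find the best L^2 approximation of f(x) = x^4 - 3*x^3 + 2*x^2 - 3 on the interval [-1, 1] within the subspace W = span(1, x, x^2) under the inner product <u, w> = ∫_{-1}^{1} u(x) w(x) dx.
g(x) = 20*x^2/7 - 9*x/5 - 108/35

The best approximation g ∈ W is the orthogonal projection of f onto W. Writing g = a_0 + a_1 x + a_2 x^2, the coefficients solve the normal equations G · a = b where
  G_{ij} = <φ_i, φ_j> and b_i = <f, φ_i>, with φ_0 = 1, φ_1 = x, φ_2 = x^2.
G =
  [2, 0, 2/3]
  [0, 2/3, 0]
  [2/3, 0, 2/5],
b = (-64/15, -6/5, -32/35).
Solving gives a_0 = -108/35, a_1 = -9/5, a_2 = 20/7, so
  g(x) = 20*x^2/7 - 9*x/5 - 108/35.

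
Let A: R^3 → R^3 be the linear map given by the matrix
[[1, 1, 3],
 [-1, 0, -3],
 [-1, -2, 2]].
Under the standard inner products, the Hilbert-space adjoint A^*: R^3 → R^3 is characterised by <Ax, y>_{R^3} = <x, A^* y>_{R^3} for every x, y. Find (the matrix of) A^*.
A^* = A^T =
[[1, -1, -1],
 [1, 0, -2],
 [3, -3, 2]]

For real matrices with standard dot products, the defining identity <Ax, y> = <x, A^* y> gives (Ax)^T y = x^T (A^*) y, i.e. x^T A^T y = x^T (A^*) y. Since this holds for all x, y, we must have A^* = A^T. Therefore
A^* =
[[1, -1, -1],
 [1, 0, -2],
 [3, -3, 2]].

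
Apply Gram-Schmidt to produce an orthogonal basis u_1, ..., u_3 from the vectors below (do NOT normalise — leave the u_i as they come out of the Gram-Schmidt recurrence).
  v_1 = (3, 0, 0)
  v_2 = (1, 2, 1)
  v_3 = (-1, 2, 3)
Orthogonal basis:
  u_1 = (3, 0, 0)
  u_2 = (0, 2, 1)
  u_3 = (0, -4/5, 8/5)

Apply the Gram-Schmidt recurrence
  u_1 = v_1
  u_i = v_i − Σ_{j<i} ((v_i · u_j) / (u_j · u_j)) · u_j.

Step by step this gives:
  u_1 = (3, 0, 0)
  u_2 = (0, 2, 1)
  u_3 = (0, -4/5, 8/5)

Orthogonality check:
  u_2 · u_1 = 0 (should be 0)
  u_3 · u_1 = 0 (should be 0)
  u_3 · u_2 = 0 (should be 0)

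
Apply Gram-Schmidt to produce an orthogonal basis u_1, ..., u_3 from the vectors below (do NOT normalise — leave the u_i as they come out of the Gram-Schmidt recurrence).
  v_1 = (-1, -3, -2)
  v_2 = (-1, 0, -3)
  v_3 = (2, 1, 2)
Orthogonal basis:
  u_1 = (-1, -3, -2)
  u_2 = (-1/2, 3/2, -2)
  u_3 = (99/91, -11/91, -33/91)

Apply the Gram-Schmidt recurrence
  u_1 = v_1
  u_i = v_i − Σ_{j<i} ((v_i · u_j) / (u_j · u_j)) · u_j.

Step by step this gives:
  u_1 = (-1, -3, -2)
  u_2 = (-1/2, 3/2, -2)
  u_3 = (99/91, -11/91, -33/91)

Orthogonality check:
  u_2 · u_1 = 0 (should be 0)
  u_3 · u_1 = 0 (should be 0)
  u_3 · u_2 = 0 (should be 0)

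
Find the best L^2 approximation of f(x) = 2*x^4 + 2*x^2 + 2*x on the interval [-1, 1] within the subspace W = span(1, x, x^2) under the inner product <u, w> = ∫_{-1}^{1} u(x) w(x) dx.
g(x) = 26*x^2/7 + 2*x - 6/35

The best approximation g ∈ W is the orthogonal projection of f onto W. Writing g = a_0 + a_1 x + a_2 x^2, the coefficients solve the normal equations G · a = b where
  G_{ij} = <φ_i, φ_j> and b_i = <f, φ_i>, with φ_0 = 1, φ_1 = x, φ_2 = x^2.
G =
  [2, 0, 2/3]
  [0, 2/3, 0]
  [2/3, 0, 2/5],
b = (32/15, 4/3, 48/35).
Solving gives a_0 = -6/35, a_1 = 2, a_2 = 26/7, so
  g(x) = 26*x^2/7 + 2*x - 6/35.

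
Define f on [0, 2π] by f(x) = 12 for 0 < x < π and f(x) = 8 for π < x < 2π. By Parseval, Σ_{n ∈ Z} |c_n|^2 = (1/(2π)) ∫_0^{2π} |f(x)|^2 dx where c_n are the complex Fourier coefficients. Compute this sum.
Σ |c_n|^2 = 104

Parseval equates the L^2 energy of f (normalised by 1/(2π)) with the ℓ^2 sum of its Fourier coefficients: (1/(2π)) ∫_0^{2π} |f|^2 = Σ |c_n|^2.
Compute the left side: (1/(2π)) [∫_0^π 12^2 dx + ∫_π^{2π} 8^2 dx] = (1/(2π)) · (144π + 64π) = (144 + 64)/2 = 104.
So Σ_{n ∈ Z} |c_n|^2 = 104.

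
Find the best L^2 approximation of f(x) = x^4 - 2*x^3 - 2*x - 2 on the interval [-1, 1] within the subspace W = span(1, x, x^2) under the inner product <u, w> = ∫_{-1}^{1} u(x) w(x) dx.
g(x) = 6*x^2/7 - 16*x/5 - 73/35

The best approximation g ∈ W is the orthogonal projection of f onto W. Writing g = a_0 + a_1 x + a_2 x^2, the coefficients solve the normal equations G · a = b where
  G_{ij} = <φ_i, φ_j> and b_i = <f, φ_i>, with φ_0 = 1, φ_1 = x, φ_2 = x^2.
G =
  [2, 0, 2/3]
  [0, 2/3, 0]
  [2/3, 0, 2/5],
b = (-18/5, -32/15, -22/21).
Solving gives a_0 = -73/35, a_1 = -16/5, a_2 = 6/7, so
  g(x) = 6*x^2/7 - 16*x/5 - 73/35.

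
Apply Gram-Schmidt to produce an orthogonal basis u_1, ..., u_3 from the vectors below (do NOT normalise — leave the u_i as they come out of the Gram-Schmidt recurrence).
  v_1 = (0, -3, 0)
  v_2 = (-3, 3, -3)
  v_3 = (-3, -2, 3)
Orthogonal basis:
  u_1 = (0, -3, 0)
  u_2 = (-3, 0, -3)
  u_3 = (-3, 0, 3)

Apply the Gram-Schmidt recurrence
  u_1 = v_1
  u_i = v_i − Σ_{j<i} ((v_i · u_j) / (u_j · u_j)) · u_j.

Step by step this gives:
  u_1 = (0, -3, 0)
  u_2 = (-3, 0, -3)
  u_3 = (-3, 0, 3)

Orthogonality check:
  u_2 · u_1 = 0 (should be 0)
  u_3 · u_1 = 0 (should be 0)
  u_3 · u_2 = 0 (should be 0)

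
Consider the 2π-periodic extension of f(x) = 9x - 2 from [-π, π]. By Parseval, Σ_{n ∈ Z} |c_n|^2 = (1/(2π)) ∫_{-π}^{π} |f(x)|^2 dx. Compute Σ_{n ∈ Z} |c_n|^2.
Σ |c_n|^2 = 27π^2 + 4

Expand and integrate term by term over [-π, π]:
  ∫ (9x)^2 dx = 81·(2π^3/3); ∫ 2·9·(-2)·x dx = 0 (odd integrand); ∫ (-2)^2 dx = 4·2π.
So (1/(2π)) ∫_{-π}^{π} (9x - 2)^2 dx = 81π^2/3 + 4 = 27π^2 + 4.
Parseval ⇒ Σ |c_n|^2 = 27π^2 + 4.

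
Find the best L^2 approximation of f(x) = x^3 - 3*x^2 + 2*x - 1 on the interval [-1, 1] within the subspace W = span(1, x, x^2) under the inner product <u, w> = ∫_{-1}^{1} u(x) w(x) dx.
g(x) = -3*x^2 + 13*x/5 - 1

The best approximation g ∈ W is the orthogonal projection of f onto W. Writing g = a_0 + a_1 x + a_2 x^2, the coefficients solve the normal equations G · a = b where
  G_{ij} = <φ_i, φ_j> and b_i = <f, φ_i>, with φ_0 = 1, φ_1 = x, φ_2 = x^2.
G =
  [2, 0, 2/3]
  [0, 2/3, 0]
  [2/3, 0, 2/5],
b = (-4, 26/15, -28/15).
Solving gives a_0 = -1, a_1 = 13/5, a_2 = -3, so
  g(x) = -3*x^2 + 13*x/5 - 1.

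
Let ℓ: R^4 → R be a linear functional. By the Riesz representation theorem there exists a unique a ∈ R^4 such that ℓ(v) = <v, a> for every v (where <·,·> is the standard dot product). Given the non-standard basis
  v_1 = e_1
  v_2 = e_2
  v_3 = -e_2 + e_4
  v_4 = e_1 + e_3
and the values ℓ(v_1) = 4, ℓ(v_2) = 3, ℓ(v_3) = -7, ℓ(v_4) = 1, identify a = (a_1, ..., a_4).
a = (4, 3, -3, -4)

Write a = (a_1, ..., a_4) in the standard basis. For each basis vector v_i, ℓ(v_i) = <v_i, a> is a linear equation in the a_j's. Collect the n equations into a matrix system V a = ℓ, where row i of V is v_i (expressed in the standard basis). Since V is invertible (lower-triangular with 1s on the diagonal, up to permutation), solve by back-substitution:
  V =
[[1, 0, 0, 0],
 [0, 1, 0, 0],
 [0, -1, 0, 1],
 [1, 0, 1, 0]]
  V a = (4, 3, -7, 1)
Solving gives a = (4, 3, -3, -4).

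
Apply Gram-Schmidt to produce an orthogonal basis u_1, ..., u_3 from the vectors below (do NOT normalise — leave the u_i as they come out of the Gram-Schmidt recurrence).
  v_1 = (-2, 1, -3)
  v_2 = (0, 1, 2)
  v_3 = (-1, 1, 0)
Orthogonal basis:
  u_1 = (-2, 1, -3)
  u_2 = (-5/7, 19/14, 13/14)
  u_3 = (-1/9, -4/45, 2/45)

Apply the Gram-Schmidt recurrence
  u_1 = v_1
  u_i = v_i − Σ_{j<i} ((v_i · u_j) / (u_j · u_j)) · u_j.

Step by step this gives:
  u_1 = (-2, 1, -3)
  u_2 = (-5/7, 19/14, 13/14)
  u_3 = (-1/9, -4/45, 2/45)

Orthogonality check:
  u_2 · u_1 = 0 (should be 0)
  u_3 · u_1 = 0 (should be 0)
  u_3 · u_2 = 0 (should be 0)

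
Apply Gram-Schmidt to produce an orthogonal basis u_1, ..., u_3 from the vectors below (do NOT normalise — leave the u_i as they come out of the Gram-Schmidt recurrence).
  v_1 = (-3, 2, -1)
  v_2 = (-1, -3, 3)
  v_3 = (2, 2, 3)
Orthogonal basis:
  u_1 = (-3, 2, -1)
  u_2 = (-16/7, -15/7, 18/7)
  u_3 = (177/230, 59/23, 649/230)

Apply the Gram-Schmidt recurrence
  u_1 = v_1
  u_i = v_i − Σ_{j<i} ((v_i · u_j) / (u_j · u_j)) · u_j.

Step by step this gives:
  u_1 = (-3, 2, -1)
  u_2 = (-16/7, -15/7, 18/7)
  u_3 = (177/230, 59/23, 649/230)

Orthogonality check:
  u_2 · u_1 = 0 (should be 0)
  u_3 · u_1 = 0 (should be 0)
  u_3 · u_2 = 0 (should be 0)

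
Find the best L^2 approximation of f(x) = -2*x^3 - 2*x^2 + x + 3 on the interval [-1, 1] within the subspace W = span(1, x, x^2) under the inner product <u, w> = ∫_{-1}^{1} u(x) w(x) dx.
g(x) = -2*x^2 - x/5 + 3

The best approximation g ∈ W is the orthogonal projection of f onto W. Writing g = a_0 + a_1 x + a_2 x^2, the coefficients solve the normal equations G · a = b where
  G_{ij} = <φ_i, φ_j> and b_i = <f, φ_i>, with φ_0 = 1, φ_1 = x, φ_2 = x^2.
G =
  [2, 0, 2/3]
  [0, 2/3, 0]
  [2/3, 0, 2/5],
b = (14/3, -2/15, 6/5).
Solving gives a_0 = 3, a_1 = -1/5, a_2 = -2, so
  g(x) = -2*x^2 - x/5 + 3.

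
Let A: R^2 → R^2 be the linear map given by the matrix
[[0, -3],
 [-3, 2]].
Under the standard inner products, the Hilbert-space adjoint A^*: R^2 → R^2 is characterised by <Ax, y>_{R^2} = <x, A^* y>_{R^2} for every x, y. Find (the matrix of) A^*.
A^* = A^T =
[[0, -3],
 [-3, 2]]

For real matrices with standard dot products, the defining identity <Ax, y> = <x, A^* y> gives (Ax)^T y = x^T (A^*) y, i.e. x^T A^T y = x^T (A^*) y. Since this holds for all x, y, we must have A^* = A^T. Therefore
A^* =
[[0, -3],
 [-3, 2]].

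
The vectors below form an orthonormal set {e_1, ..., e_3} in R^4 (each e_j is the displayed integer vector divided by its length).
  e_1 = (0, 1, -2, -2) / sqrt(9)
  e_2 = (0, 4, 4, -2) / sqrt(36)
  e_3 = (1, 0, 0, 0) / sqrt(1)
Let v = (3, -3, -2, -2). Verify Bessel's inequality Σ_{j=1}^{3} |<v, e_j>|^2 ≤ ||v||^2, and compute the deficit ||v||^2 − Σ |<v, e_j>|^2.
Σ |<v, e_j>|^2 = 170/9; ||v||^2 = 26; deficit = 64/9

Write each e_j = u_j / sqrt(<u_j, u_j>) where u_j is the displayed integer vector. Then <v, e_j> = <v, u_j> / sqrt(<u_j, u_j>), so |<v, e_j>|^2 = <v, u_j>^2 / <u_j, u_j>.
Coefficients: <v, e_1> = 5/sqrt(9), <v, e_2> = -16/sqrt(36), <v, e_3> = 3/sqrt(1).
Square and sum: Σ |<v, e_j>|^2 = 170/9.
Compute ||v||^2 = v·v = 26.
Deficit = 26 − 170/9 = 64/9 ≥ 0, confirming Bessel's inequality. (The deficit equals ||v − Σ <v,e_j> e_j||^2, the squared distance from v to span{e_j}.)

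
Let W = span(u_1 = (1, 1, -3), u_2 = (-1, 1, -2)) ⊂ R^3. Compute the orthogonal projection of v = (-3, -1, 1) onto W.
proj_W(v) = (-14/5, 0, 7/5)

Set up U = [u_1 | ... | u_2] ∈ R^(3×2). The projector onto W = col(U) is P = U (U^T U)^(-1) U^T.
Compute U^T U =
  [11, 6]
  [6, 6],
and U^T v = (-7, 0).
Solve U^T U · c = U^T v for the coefficients: c = (-7/5, 7/5). The projection is proj_W(v) = U c.
Check: (v - proj_W(v)) · u_1 = 0  (should be 0).
Check: (v - proj_W(v)) · u_2 = 0  (should be 0).
Result: proj_W(v) = (-14/5, 0, 7/5).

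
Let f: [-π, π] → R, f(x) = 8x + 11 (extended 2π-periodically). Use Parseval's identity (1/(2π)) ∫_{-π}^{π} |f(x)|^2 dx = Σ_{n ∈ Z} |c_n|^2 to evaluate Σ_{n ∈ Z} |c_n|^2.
Σ |c_n|^2 = 64π^2/3 + 121

Expand and integrate term by term over [-π, π]:
  ∫ (8x)^2 dx = 64·(2π^3/3); ∫ 2·8·(11)·x dx = 0 (odd integrand); ∫ 11^2 dx = 121·2π.
So (1/(2π)) ∫_{-π}^{π} (8x + 11)^2 dx = 64π^2/3 + 121 = 64π^2/3 + 121.
Parseval ⇒ Σ |c_n|^2 = 64π^2/3 + 121.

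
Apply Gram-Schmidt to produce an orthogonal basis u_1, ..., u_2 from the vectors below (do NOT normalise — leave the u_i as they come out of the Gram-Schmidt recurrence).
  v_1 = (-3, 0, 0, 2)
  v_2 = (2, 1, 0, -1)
Orthogonal basis:
  u_1 = (-3, 0, 0, 2)
  u_2 = (2/13, 1, 0, 3/13)

Apply the Gram-Schmidt recurrence
  u_1 = v_1
  u_i = v_i − Σ_{j<i} ((v_i · u_j) / (u_j · u_j)) · u_j.

Step by step this gives:
  u_1 = (-3, 0, 0, 2)
  u_2 = (2/13, 1, 0, 3/13)

Orthogonality check:
  u_2 · u_1 = 0 (should be 0)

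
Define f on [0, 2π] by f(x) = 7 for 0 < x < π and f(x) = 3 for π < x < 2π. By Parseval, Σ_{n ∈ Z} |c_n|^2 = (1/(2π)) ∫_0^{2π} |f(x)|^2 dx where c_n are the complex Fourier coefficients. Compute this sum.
Σ |c_n|^2 = 29

Parseval equates the L^2 energy of f (normalised by 1/(2π)) with the ℓ^2 sum of its Fourier coefficients: (1/(2π)) ∫_0^{2π} |f|^2 = Σ |c_n|^2.
Compute the left side: (1/(2π)) [∫_0^π 7^2 dx + ∫_π^{2π} 3^2 dx] = (1/(2π)) · (49π + 9π) = (49 + 9)/2 = 29.
So Σ_{n ∈ Z} |c_n|^2 = 29.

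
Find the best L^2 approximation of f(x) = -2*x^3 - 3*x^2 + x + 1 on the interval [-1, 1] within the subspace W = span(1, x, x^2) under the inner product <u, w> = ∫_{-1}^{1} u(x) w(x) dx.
g(x) = -3*x^2 - x/5 + 1

The best approximation g ∈ W is the orthogonal projection of f onto W. Writing g = a_0 + a_1 x + a_2 x^2, the coefficients solve the normal equations G · a = b where
  G_{ij} = <φ_i, φ_j> and b_i = <f, φ_i>, with φ_0 = 1, φ_1 = x, φ_2 = x^2.
G =
  [2, 0, 2/3]
  [0, 2/3, 0]
  [2/3, 0, 2/5],
b = (0, -2/15, -8/15).
Solving gives a_0 = 1, a_1 = -1/5, a_2 = -3, so
  g(x) = -3*x^2 - x/5 + 1.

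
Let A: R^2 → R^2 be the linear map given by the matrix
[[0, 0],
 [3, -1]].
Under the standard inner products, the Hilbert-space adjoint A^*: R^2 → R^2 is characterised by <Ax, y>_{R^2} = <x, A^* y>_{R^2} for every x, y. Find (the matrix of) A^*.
A^* = A^T =
[[0, 3],
 [0, -1]]

For real matrices with standard dot products, the defining identity <Ax, y> = <x, A^* y> gives (Ax)^T y = x^T (A^*) y, i.e. x^T A^T y = x^T (A^*) y. Since this holds for all x, y, we must have A^* = A^T. Therefore
A^* =
[[0, 3],
 [0, -1]].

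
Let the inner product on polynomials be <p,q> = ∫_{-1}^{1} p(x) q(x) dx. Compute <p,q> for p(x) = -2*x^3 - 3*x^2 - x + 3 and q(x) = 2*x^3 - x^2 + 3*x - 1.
<p,q> = -78/7

Expand the product: p(x)·q(x) = -4*x^6 - 4*x^5 - 5*x^4 - 3*x^2 + 10*x - 3.
∫_{-1}^{1} of each monomial x^k gives [2/(k+1) if k even, 0 if k odd]. Integrating term-by-term (or equivalently evaluating the antiderivative F(x) = -4*x^7/7 - 2*x^6/3 - x^5 - x^3 + 5*x^2 - 3*x at the endpoints):
  F(1) − F(−1) = -26/21 − (208/21) = -78/7.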